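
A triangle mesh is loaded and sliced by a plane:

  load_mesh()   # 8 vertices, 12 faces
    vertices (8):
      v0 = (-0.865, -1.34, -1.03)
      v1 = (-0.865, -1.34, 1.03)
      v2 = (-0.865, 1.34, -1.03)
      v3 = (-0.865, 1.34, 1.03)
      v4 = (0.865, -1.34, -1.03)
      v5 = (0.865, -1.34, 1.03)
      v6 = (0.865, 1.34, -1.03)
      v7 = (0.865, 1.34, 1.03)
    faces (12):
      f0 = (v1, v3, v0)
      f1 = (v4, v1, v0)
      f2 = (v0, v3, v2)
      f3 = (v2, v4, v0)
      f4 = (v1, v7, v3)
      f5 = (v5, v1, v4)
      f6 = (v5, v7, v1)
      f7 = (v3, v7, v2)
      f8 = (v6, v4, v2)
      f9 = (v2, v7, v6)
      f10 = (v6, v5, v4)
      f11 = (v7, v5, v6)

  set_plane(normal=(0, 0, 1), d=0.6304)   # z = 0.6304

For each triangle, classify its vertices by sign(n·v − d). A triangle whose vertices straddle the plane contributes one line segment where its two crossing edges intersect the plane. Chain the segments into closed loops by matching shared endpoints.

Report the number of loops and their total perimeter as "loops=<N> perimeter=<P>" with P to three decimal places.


Straddling triangles (8 of 12):
  (v1,v3,v0) [++-] → (-0.865, 0.820132, 0.6304)–(-0.865, -1.34, 0.6304)  len=2.1601
  (v4,v1,v0) [-+-] → (-0.529414, -1.34, 0.6304)–(-0.865, -1.34, 0.6304)  len=0.3356
  (v0,v3,v2) [-+-] → (-0.865, 0.820132, 0.6304)–(-0.865, 1.34, 0.6304)  len=0.5199
  (v5,v1,v4) [++-] → (-0.529414, -1.34, 0.6304)–(0.865, -1.34, 0.6304)  len=1.3944
  (v3,v7,v2) [++-] → (0.529414, 1.34, 0.6304)–(-0.865, 1.34, 0.6304)  len=1.3944
  (v2,v7,v6) [-+-] → (0.529414, 1.34, 0.6304)–(0.865, 1.34, 0.6304)  len=0.3356
  (v6,v5,v4) [-+-] → (0.865, -0.820132, 0.6304)–(0.865, -1.34, 0.6304)  len=0.5199
  (v7,v5,v6) [++-] → (0.865, -0.820132, 0.6304)–(0.865, 1.34, 0.6304)  len=2.1601

Chained into 1 loop(s):
  loop 1: 8 segments, perimeter = 8.8200
Total perimeter = 8.820

loops=1 perimeter=8.820


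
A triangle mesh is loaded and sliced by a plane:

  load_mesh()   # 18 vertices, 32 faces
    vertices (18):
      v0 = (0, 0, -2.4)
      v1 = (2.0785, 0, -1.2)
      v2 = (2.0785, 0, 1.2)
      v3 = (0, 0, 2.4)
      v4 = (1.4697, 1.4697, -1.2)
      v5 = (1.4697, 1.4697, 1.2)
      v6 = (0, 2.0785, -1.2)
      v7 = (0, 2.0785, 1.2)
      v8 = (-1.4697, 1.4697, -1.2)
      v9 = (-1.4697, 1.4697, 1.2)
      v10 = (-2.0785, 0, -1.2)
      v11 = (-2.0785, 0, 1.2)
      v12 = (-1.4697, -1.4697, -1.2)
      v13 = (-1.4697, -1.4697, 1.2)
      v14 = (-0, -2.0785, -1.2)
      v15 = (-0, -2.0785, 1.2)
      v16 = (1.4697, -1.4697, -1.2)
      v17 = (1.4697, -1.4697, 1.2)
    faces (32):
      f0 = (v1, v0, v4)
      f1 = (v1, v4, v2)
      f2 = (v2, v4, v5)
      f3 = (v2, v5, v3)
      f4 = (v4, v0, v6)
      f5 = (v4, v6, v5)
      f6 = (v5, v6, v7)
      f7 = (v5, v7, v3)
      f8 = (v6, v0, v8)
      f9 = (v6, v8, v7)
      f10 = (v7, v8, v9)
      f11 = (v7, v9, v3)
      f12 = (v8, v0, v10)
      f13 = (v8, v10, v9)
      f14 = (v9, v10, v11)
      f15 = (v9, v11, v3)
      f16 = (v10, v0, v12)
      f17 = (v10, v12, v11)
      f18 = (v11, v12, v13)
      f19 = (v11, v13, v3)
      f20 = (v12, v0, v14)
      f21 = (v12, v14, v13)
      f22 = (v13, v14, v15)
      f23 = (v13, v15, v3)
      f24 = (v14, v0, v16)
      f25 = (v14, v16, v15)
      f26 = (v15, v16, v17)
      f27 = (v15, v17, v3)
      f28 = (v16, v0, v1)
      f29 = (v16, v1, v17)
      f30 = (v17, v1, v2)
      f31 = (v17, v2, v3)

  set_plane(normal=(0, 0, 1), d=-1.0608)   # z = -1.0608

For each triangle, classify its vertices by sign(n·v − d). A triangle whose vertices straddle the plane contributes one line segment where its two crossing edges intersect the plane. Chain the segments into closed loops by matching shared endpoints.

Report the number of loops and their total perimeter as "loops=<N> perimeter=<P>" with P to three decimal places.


Straddling triangles (16 of 32):
  (v1,v4,v2) [--+] → (1.50501, 1.38446, -1.0608)–(2.0785, 0, -1.0608)  len=1.4985
  (v2,v4,v5) [+-+] → (1.50501, 1.38446, -1.0608)–(1.4697, 1.4697, -1.0608)  len=0.0923
  (v4,v6,v5) [--+] → (0.0852426, 2.04319, -1.0608)–(1.4697, 1.4697, -1.0608)  len=1.4985
  (v5,v6,v7) [+-+] → (0.0852426, 2.04319, -1.0608)–(0, 2.0785, -1.0608)  len=0.0923
  (v6,v8,v7) [--+] → (-1.38446, 1.50501, -1.0608)–(0, 2.0785, -1.0608)  len=1.4985
  (v7,v8,v9) [+-+] → (-1.38446, 1.50501, -1.0608)–(-1.4697, 1.4697, -1.0608)  len=0.0923
  (v8,v10,v9) [--+] → (-2.04319, 0.0852426, -1.0608)–(-1.4697, 1.4697, -1.0608)  len=1.4985
  (v9,v10,v11) [+-+] → (-2.04319, 0.0852426, -1.0608)–(-2.0785, 0, -1.0608)  len=0.0923
  (v10,v12,v11) [--+] → (-1.50501, -1.38446, -1.0608)–(-2.0785, 0, -1.0608)  len=1.4985
  (v11,v12,v13) [+-+] → (-1.50501, -1.38446, -1.0608)–(-1.4697, -1.4697, -1.0608)  len=0.0923
  (v12,v14,v13) [--+] → (-0.0852426, -2.04319, -1.0608)–(-1.4697, -1.4697, -1.0608)  len=1.4985
  (v13,v14,v15) [+-+] → (-0.0852426, -2.04319, -1.0608)–(0, -2.0785, -1.0608)  len=0.0923
  (v14,v16,v15) [--+] → (1.38446, -1.50501, -1.0608)–(0, -2.0785, -1.0608)  len=1.4985
  (v15,v16,v17) [+-+] → (1.38446, -1.50501, -1.0608)–(1.4697, -1.4697, -1.0608)  len=0.0923
  (v16,v1,v17) [--+] → (2.04319, -0.0852426, -1.0608)–(1.4697, -1.4697, -1.0608)  len=1.4985
  (v17,v1,v2) [+-+] → (2.04319, -0.0852426, -1.0608)–(2.0785, 0, -1.0608)  len=0.0923

Chained into 1 loop(s):
  loop 1: 16 segments, perimeter = 12.7264
Total perimeter = 12.726

loops=1 perimeter=12.726


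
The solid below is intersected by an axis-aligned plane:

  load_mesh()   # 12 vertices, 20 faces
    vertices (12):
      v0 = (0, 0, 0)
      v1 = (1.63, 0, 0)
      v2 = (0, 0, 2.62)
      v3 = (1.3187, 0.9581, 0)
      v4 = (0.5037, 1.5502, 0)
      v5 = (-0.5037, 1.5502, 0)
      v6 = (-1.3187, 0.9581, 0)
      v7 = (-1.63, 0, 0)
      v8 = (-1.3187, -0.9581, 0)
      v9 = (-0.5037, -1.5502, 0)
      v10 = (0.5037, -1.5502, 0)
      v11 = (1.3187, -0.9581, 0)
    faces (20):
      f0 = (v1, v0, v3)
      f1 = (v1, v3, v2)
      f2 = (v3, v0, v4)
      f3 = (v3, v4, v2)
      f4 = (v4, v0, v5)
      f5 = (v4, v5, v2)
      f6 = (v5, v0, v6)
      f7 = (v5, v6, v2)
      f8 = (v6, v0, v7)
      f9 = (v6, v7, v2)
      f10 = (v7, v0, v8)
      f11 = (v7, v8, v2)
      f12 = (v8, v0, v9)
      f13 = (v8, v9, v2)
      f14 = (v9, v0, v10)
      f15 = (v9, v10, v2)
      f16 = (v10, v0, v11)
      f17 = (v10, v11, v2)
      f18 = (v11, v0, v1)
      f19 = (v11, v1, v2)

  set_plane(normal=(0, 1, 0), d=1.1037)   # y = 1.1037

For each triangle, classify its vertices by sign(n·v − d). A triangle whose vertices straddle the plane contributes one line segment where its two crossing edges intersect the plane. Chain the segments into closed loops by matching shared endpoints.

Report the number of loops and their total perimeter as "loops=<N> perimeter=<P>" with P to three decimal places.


loops=1 perimeter=5.095

Straddling triangles (6 of 20):
  (v3,v0,v4) [--+] → (0.358621, 1.1037, 0)–(1.11829, 1.1037, 0)  len=0.7597
  (v3,v4,v2) [-+-] → (1.11829, 1.1037, 0)–(0.358621, 1.1037, 0.754632)  len=1.0708
  (v4,v0,v5) [+-+] → (0.358621, 1.1037, 0)–(-0.358621, 1.1037, 0)  len=0.7172
  (v4,v5,v2) [++-] → (-0.358621, 1.1037, 0.754632)–(0.358621, 1.1037, 0.754632)  len=0.7172
  (v5,v0,v6) [+--] → (-0.358621, 1.1037, 0)–(-1.11829, 1.1037, 0)  len=0.7597
  (v5,v6,v2) [+--] → (-1.11829, 1.1037, 0)–(-0.358621, 1.1037, 0.754632)  len=1.0708

Chained into 1 loop(s):
  loop 1: 6 segments, perimeter = 5.0954
Total perimeter = 5.095


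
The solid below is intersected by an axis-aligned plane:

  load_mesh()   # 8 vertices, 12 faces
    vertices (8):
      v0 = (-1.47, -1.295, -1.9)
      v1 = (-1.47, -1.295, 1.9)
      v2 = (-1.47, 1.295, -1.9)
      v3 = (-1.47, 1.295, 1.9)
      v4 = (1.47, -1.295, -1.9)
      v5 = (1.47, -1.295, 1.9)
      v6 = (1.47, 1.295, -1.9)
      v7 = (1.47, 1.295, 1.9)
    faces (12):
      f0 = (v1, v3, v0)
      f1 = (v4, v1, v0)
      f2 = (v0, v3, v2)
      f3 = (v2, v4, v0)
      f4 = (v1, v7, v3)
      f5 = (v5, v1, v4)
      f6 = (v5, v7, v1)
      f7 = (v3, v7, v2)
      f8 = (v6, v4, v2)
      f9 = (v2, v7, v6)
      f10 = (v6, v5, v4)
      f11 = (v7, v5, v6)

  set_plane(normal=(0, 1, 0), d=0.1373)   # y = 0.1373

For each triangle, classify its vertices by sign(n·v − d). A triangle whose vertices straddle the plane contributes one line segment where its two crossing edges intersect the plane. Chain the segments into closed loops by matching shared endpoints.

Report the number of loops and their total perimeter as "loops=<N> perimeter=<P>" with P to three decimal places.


Straddling triangles (8 of 12):
  (v1,v3,v0) [-+-] → (-1.47, 0.1373, 1.9)–(-1.47, 0.1373, 0.201444)  len=1.6986
  (v0,v3,v2) [-++] → (-1.47, 0.1373, 0.201444)–(-1.47, 0.1373, -1.9)  len=2.1014
  (v2,v4,v0) [+--] → (-0.155854, 0.1373, -1.9)–(-1.47, 0.1373, -1.9)  len=1.3141
  (v1,v7,v3) [-++] → (0.155854, 0.1373, 1.9)–(-1.47, 0.1373, 1.9)  len=1.6259
  (v5,v7,v1) [-+-] → (1.47, 0.1373, 1.9)–(0.155854, 0.1373, 1.9)  len=1.3141
  (v6,v4,v2) [+-+] → (1.47, 0.1373, -1.9)–(-0.155854, 0.1373, -1.9)  len=1.6259
  (v6,v5,v4) [+--] → (1.47, 0.1373, -0.201444)–(1.47, 0.1373, -1.9)  len=1.6986
  (v7,v5,v6) [+-+] → (1.47, 0.1373, 1.9)–(1.47, 0.1373, -0.201444)  len=2.1014

Chained into 1 loop(s):
  loop 1: 8 segments, perimeter = 13.4800
Total perimeter = 13.480

loops=1 perimeter=13.480


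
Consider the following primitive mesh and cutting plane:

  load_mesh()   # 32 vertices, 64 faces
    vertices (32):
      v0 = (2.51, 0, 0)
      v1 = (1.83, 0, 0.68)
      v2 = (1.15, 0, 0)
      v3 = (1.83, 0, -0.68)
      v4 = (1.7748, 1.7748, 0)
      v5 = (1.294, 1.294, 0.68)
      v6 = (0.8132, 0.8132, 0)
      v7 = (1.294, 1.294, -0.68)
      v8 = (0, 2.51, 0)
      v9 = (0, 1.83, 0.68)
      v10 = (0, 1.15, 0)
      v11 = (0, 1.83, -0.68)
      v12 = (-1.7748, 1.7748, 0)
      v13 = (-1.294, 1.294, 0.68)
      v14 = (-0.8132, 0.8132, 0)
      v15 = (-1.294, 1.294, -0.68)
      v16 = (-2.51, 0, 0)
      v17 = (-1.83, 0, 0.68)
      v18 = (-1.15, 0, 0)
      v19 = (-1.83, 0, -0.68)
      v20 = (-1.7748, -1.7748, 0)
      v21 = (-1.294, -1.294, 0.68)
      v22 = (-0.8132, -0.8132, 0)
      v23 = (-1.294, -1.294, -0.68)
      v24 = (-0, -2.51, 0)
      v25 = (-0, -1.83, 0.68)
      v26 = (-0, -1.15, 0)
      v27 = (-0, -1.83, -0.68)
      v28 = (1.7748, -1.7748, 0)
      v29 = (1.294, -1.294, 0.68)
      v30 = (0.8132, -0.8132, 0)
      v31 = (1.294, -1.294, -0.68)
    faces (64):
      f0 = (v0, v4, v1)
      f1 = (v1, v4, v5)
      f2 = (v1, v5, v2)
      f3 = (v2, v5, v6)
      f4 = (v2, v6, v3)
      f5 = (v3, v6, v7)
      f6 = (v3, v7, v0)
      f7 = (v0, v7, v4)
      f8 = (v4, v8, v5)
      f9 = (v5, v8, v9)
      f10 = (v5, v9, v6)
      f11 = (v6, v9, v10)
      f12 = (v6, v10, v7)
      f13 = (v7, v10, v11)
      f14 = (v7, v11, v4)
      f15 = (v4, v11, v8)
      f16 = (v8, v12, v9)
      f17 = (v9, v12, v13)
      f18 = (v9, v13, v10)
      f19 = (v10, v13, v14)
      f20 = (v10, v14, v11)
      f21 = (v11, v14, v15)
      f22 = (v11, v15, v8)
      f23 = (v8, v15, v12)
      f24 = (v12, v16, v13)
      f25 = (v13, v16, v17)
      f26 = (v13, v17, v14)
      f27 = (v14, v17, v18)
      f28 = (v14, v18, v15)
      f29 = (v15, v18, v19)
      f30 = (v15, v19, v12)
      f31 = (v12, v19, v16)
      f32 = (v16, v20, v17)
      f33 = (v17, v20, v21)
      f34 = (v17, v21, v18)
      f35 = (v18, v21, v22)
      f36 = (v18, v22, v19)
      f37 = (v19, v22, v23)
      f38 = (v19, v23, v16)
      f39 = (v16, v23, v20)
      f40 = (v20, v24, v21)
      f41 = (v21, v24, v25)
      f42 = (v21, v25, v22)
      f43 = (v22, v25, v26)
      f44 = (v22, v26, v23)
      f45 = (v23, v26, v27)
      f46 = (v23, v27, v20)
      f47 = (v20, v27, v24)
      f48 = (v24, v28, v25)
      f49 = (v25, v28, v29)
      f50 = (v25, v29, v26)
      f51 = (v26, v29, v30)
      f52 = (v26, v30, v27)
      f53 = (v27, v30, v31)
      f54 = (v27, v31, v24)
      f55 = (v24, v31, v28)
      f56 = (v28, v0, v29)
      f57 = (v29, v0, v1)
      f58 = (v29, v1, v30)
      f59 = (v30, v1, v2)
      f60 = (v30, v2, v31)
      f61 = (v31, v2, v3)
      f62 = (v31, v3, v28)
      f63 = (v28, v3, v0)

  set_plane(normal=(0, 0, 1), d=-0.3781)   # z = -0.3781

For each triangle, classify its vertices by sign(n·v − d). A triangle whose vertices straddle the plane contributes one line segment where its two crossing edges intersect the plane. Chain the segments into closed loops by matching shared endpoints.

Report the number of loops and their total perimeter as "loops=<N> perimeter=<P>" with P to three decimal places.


loops=2 perimeter=22.410

Straddling triangles (32 of 64):
  (v2,v6,v3) [++-] → (1.37857, 0.361037, -0.3781)–(1.5281, 0, -0.3781)  len=0.3908
  (v3,v6,v7) [-+-] → (1.37857, 0.361037, -0.3781)–(1.08054, 1.08054, -0.3781)  len=0.7788
  (v3,v7,v0) [--+] → (1.83387, 0.719502, -0.3781)–(2.1319, 0, -0.3781)  len=0.7788
  (v0,v7,v4) [+-+] → (1.83387, 0.719502, -0.3781)–(1.50746, 1.50746, -0.3781)  len=0.8529
  (v6,v10,v7) [++-] → (0.719502, 1.23007, -0.3781)–(1.08054, 1.08054, -0.3781)  len=0.3908
  (v7,v10,v11) [-+-] → (0.719502, 1.23007, -0.3781)–(0, 1.5281, -0.3781)  len=0.7788
  (v7,v11,v4) [--+] → (0.787959, 1.80549, -0.3781)–(1.50746, 1.50746, -0.3781)  len=0.7788
  (v4,v11,v8) [+-+] → (0.787959, 1.80549, -0.3781)–(0, 2.1319, -0.3781)  len=0.8529
  (v10,v14,v11) [++-] → (-0.361037, 1.37857, -0.3781)–(0, 1.5281, -0.3781)  len=0.3908
  (v11,v14,v15) [-+-] → (-0.361037, 1.37857, -0.3781)–(-1.08054, 1.08054, -0.3781)  len=0.7788
  (v11,v15,v8) [--+] → (-0.719502, 1.83387, -0.3781)–(0, 2.1319, -0.3781)  len=0.7788
  (v8,v15,v12) [+-+] → (-0.719502, 1.83387, -0.3781)–(-1.50746, 1.50746, -0.3781)  len=0.8529
  (v14,v18,v15) [++-] → (-1.23007, 0.719502, -0.3781)–(-1.08054, 1.08054, -0.3781)  len=0.3908
  (v15,v18,v19) [-+-] → (-1.23007, 0.719502, -0.3781)–(-1.5281, 0, -0.3781)  len=0.7788
  (v15,v19,v12) [--+] → (-1.80549, 0.787959, -0.3781)–(-1.50746, 1.50746, -0.3781)  len=0.7788
  (v12,v19,v16) [+-+] → (-1.80549, 0.787959, -0.3781)–(-2.1319, 0, -0.3781)  len=0.8529
  (v18,v22,v19) [++-] → (-1.37857, -0.361037, -0.3781)–(-1.5281, 0, -0.3781)  len=0.3908
  (v19,v22,v23) [-+-] → (-1.37857, -0.361037, -0.3781)–(-1.08054, -1.08054, -0.3781)  len=0.7788
  (v19,v23,v16) [--+] → (-1.83387, -0.719502, -0.3781)–(-2.1319, 0, -0.3781)  len=0.7788
  (v16,v23,v20) [+-+] → (-1.83387, -0.719502, -0.3781)–(-1.50746, -1.50746, -0.3781)  len=0.8529
  (v22,v26,v23) [++-] → (-0.719502, -1.23007, -0.3781)–(-1.08054, -1.08054, -0.3781)  len=0.3908
  (v23,v26,v27) [-+-] → (-0.719502, -1.23007, -0.3781)–(0, -1.5281, -0.3781)  len=0.7788
  (v23,v27,v20) [--+] → (-0.787959, -1.80549, -0.3781)–(-1.50746, -1.50746, -0.3781)  len=0.7788
  (v20,v27,v24) [+-+] → (-0.787959, -1.80549, -0.3781)–(0, -2.1319, -0.3781)  len=0.8529
  (v26,v30,v27) [++-] → (0.361037, -1.37857, -0.3781)–(0, -1.5281, -0.3781)  len=0.3908
  (v27,v30,v31) [-+-] → (0.361037, -1.37857, -0.3781)–(1.08054, -1.08054, -0.3781)  len=0.7788
  (v27,v31,v24) [--+] → (0.719502, -1.83387, -0.3781)–(0, -2.1319, -0.3781)  len=0.7788
  (v24,v31,v28) [+-+] → (0.719502, -1.83387, -0.3781)–(1.50746, -1.50746, -0.3781)  len=0.8529
  (v30,v2,v31) [++-] → (1.23007, -0.719502, -0.3781)–(1.08054, -1.08054, -0.3781)  len=0.3908
  (v31,v2,v3) [-+-] → (1.23007, -0.719502, -0.3781)–(1.5281, 0, -0.3781)  len=0.7788
  (v31,v3,v28) [--+] → (1.80549, -0.787959, -0.3781)–(1.50746, -1.50746, -0.3781)  len=0.7788
  (v28,v3,v0) [+-+] → (1.80549, -0.787959, -0.3781)–(2.1319, 0, -0.3781)  len=0.8529

Chained into 2 loop(s):
  loop 1: 16 segments, perimeter = 9.3565
  loop 2: 16 segments, perimeter = 13.0534
Total perimeter = 22.410


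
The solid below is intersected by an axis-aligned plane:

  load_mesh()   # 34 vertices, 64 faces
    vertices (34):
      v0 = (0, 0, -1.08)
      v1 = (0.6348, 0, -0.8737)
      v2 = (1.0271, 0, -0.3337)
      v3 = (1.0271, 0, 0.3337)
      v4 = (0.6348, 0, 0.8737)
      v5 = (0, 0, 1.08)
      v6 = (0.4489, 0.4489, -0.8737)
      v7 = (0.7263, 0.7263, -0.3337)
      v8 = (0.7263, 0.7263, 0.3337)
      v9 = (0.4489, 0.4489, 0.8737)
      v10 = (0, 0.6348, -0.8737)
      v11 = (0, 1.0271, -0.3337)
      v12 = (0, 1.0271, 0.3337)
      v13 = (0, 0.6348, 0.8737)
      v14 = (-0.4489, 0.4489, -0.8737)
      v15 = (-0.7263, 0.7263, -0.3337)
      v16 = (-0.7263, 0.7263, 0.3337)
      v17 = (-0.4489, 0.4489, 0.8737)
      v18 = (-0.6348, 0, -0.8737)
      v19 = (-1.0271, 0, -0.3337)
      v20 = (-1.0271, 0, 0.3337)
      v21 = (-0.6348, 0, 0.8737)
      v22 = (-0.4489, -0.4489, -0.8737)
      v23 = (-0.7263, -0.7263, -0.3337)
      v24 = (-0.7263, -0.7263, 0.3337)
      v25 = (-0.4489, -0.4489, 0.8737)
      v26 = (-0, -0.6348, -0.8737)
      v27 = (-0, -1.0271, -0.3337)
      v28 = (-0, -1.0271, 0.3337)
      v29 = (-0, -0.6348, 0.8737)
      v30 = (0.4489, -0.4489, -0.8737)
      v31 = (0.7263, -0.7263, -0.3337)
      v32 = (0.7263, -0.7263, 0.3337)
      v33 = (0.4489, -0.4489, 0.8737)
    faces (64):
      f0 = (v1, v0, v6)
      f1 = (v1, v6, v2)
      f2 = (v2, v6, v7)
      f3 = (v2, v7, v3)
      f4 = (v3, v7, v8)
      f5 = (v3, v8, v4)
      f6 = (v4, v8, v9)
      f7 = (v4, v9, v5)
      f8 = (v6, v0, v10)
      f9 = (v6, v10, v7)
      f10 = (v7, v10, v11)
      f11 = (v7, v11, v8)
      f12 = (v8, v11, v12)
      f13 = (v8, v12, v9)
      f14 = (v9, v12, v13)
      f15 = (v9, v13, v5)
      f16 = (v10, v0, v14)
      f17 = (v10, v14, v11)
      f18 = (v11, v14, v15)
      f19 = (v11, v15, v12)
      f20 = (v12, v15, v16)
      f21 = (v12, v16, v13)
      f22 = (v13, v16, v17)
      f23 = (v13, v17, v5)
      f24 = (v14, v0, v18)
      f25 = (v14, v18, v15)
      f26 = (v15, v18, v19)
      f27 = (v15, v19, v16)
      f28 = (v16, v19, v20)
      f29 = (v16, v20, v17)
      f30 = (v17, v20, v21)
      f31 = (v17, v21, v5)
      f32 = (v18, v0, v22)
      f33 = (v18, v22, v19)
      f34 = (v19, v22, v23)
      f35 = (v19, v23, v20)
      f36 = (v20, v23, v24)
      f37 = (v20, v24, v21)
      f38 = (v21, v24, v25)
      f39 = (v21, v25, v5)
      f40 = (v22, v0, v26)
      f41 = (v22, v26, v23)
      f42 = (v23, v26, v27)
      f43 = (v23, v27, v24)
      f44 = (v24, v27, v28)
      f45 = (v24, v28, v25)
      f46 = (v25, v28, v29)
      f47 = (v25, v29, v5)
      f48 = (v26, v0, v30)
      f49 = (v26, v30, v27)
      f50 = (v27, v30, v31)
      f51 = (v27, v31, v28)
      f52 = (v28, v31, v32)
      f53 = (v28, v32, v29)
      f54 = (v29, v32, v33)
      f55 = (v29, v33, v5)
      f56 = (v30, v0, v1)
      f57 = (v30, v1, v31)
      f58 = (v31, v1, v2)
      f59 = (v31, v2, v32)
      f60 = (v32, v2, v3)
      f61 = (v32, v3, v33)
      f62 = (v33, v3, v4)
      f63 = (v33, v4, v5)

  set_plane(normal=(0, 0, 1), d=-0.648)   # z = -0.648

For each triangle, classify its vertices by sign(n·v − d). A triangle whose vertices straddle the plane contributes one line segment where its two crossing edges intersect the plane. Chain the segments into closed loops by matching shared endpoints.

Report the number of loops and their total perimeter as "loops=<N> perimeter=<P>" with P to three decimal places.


loops=1 perimeter=4.891

Straddling triangles (16 of 64):
  (v1,v6,v2) [--+] → (0.690566, 0.261276, -0.648)–(0.798767, 0, -0.648)  len=0.2828
  (v2,v6,v7) [+-+] → (0.690566, 0.261276, -0.648)–(0.564843, 0.564843, -0.648)  len=0.3286
  (v6,v10,v7) [--+] → (0.303567, 0.673044, -0.648)–(0.564843, 0.564843, -0.648)  len=0.2828
  (v7,v10,v11) [+-+] → (0.303567, 0.673044, -0.648)–(0, 0.798767, -0.648)  len=0.3286
  (v10,v14,v11) [--+] → (-0.261276, 0.690566, -0.648)–(0, 0.798767, -0.648)  len=0.2828
  (v11,v14,v15) [+-+] → (-0.261276, 0.690566, -0.648)–(-0.564843, 0.564843, -0.648)  len=0.3286
  (v14,v18,v15) [--+] → (-0.673044, 0.303567, -0.648)–(-0.564843, 0.564843, -0.648)  len=0.2828
  (v15,v18,v19) [+-+] → (-0.673044, 0.303567, -0.648)–(-0.798767, 0, -0.648)  len=0.3286
  (v18,v22,v19) [--+] → (-0.690566, -0.261276, -0.648)–(-0.798767, 0, -0.648)  len=0.2828
  (v19,v22,v23) [+-+] → (-0.690566, -0.261276, -0.648)–(-0.564843, -0.564843, -0.648)  len=0.3286
  (v22,v26,v23) [--+] → (-0.303567, -0.673044, -0.648)–(-0.564843, -0.564843, -0.648)  len=0.2828
  (v23,v26,v27) [+-+] → (-0.303567, -0.673044, -0.648)–(0, -0.798767, -0.648)  len=0.3286
  (v26,v30,v27) [--+] → (0.261276, -0.690566, -0.648)–(0, -0.798767, -0.648)  len=0.2828
  (v27,v30,v31) [+-+] → (0.261276, -0.690566, -0.648)–(0.564843, -0.564843, -0.648)  len=0.3286
  (v30,v1,v31) [--+] → (0.673044, -0.303567, -0.648)–(0.564843, -0.564843, -0.648)  len=0.2828
  (v31,v1,v2) [+-+] → (0.673044, -0.303567, -0.648)–(0.798767, 0, -0.648)  len=0.3286

Chained into 1 loop(s):
  loop 1: 16 segments, perimeter = 4.8909
Total perimeter = 4.891


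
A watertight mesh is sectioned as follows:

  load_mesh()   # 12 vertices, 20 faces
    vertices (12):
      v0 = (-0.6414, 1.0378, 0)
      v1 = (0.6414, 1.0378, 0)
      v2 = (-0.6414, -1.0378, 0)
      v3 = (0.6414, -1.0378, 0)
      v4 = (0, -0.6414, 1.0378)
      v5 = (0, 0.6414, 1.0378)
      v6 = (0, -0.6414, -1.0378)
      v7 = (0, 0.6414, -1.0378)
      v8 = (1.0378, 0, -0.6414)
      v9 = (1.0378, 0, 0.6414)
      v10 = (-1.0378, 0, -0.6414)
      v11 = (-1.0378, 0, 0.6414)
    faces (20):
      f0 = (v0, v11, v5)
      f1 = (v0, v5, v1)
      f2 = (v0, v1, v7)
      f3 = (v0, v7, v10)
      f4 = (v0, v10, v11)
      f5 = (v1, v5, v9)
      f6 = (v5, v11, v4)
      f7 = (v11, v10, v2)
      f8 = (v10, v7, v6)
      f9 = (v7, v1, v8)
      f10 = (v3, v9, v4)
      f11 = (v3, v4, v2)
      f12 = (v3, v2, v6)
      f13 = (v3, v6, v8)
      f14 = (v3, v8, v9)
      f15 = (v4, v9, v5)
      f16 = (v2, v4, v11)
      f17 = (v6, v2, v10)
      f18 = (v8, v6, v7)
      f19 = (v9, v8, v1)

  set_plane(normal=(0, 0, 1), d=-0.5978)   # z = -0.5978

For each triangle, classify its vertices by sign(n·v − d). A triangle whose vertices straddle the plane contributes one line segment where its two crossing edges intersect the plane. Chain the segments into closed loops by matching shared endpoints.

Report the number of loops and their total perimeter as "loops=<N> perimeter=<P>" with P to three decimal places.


Straddling triangles (10 of 20):
  (v0,v1,v7) [++-] → (0.271937, 0.809463, -0.5978)–(-0.271937, 0.809463, -0.5978)  len=0.5439
  (v0,v7,v10) [+--] → (-0.271937, 0.809463, -0.5978)–(-1.01085, 0.0705458, -0.5978)  len=1.0450
  (v0,v10,v11) [+-+] → (-1.01085, 0.0705458, -0.5978)–(-1.0378, 0, -0.5978)  len=0.0755
  (v11,v10,v2) [+-+] → (-1.0378, 0, -0.5978)–(-1.01085, -0.0705458, -0.5978)  len=0.0755
  (v7,v1,v8) [-+-] → (0.271937, 0.809463, -0.5978)–(1.01085, 0.0705458, -0.5978)  len=1.0450
  (v3,v2,v6) [++-] → (-0.271937, -0.809463, -0.5978)–(0.271937, -0.809463, -0.5978)  len=0.5439
  (v3,v6,v8) [+--] → (0.271937, -0.809463, -0.5978)–(1.01085, -0.0705458, -0.5978)  len=1.0450
  (v3,v8,v9) [+-+] → (1.01085, -0.0705458, -0.5978)–(1.0378, 0, -0.5978)  len=0.0755
  (v6,v2,v10) [-+-] → (-0.271937, -0.809463, -0.5978)–(-1.01085, -0.0705458, -0.5978)  len=1.0450
  (v9,v8,v1) [+-+] → (1.0378, 0, -0.5978)–(1.01085, 0.0705458, -0.5978)  len=0.0755

Chained into 1 loop(s):
  loop 1: 10 segments, perimeter = 5.5698
Total perimeter = 5.570

loops=1 perimeter=5.570


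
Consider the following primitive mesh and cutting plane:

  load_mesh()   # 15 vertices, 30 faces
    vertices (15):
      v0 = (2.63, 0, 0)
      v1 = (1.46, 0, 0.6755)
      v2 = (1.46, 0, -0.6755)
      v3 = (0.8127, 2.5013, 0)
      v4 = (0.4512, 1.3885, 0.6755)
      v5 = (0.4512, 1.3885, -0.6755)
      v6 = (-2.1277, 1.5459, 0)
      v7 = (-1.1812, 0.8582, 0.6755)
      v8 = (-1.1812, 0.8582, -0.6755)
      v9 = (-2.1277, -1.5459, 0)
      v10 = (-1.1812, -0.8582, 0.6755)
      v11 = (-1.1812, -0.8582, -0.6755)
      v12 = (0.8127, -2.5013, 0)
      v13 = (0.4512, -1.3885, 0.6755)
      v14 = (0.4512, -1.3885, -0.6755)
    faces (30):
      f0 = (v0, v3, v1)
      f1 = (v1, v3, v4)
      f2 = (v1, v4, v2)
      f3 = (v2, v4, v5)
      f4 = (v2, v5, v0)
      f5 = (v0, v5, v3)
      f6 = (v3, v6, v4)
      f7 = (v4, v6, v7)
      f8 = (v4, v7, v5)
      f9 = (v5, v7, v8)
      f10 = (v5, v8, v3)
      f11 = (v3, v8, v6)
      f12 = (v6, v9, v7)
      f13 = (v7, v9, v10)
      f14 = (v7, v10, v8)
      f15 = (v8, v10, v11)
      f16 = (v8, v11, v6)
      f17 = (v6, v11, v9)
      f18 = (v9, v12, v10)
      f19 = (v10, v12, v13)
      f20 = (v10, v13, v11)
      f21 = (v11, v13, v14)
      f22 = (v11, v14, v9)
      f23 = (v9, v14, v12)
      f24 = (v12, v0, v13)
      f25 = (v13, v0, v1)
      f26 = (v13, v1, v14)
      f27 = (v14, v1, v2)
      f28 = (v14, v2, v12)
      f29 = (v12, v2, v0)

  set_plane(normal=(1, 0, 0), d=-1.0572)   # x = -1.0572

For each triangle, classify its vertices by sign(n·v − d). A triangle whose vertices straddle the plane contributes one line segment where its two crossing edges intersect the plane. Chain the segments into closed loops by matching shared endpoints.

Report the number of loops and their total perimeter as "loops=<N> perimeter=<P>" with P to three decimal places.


Straddling triangles (12 of 30):
  (v3,v6,v4) [+-+] → (-1.0572, 1.89373, 0)–(-1.0572, 1.48056, 0.2804)  len=0.4993
  (v4,v6,v7) [+--] → (-1.0572, 1.48056, 0.2804)–(-1.0572, 0.898483, 0.6755)  len=0.7035
  (v4,v7,v5) [+-+] → (-1.0572, 0.898483, 0.6755)–(-1.0572, 0.898483, 0.572876)  len=0.1026
  (v5,v7,v8) [+--] → (-1.0572, 0.898483, 0.572876)–(-1.0572, 0.898483, -0.6755)  len=1.2484
  (v5,v8,v3) [+-+] → (-1.0572, 0.898483, -0.6755)–(-1.0572, 0.960384, -0.633491)  len=0.0748
  (v3,v8,v6) [+--] → (-1.0572, 0.960384, -0.633491)–(-1.0572, 1.89373, 0)  len=1.1280
  (v9,v12,v10) [-+-] → (-1.0572, -1.89373, 0)–(-1.0572, -0.960384, 0.633491)  len=1.1280
  (v10,v12,v13) [-++] → (-1.0572, -0.960384, 0.633491)–(-1.0572, -0.898483, 0.6755)  len=0.0748
  (v10,v13,v11) [-+-] → (-1.0572, -0.898483, 0.6755)–(-1.0572, -0.898483, -0.572876)  len=1.2484
  (v11,v13,v14) [-++] → (-1.0572, -0.898483, -0.572876)–(-1.0572, -0.898483, -0.6755)  len=0.1026
  (v11,v14,v9) [-+-] → (-1.0572, -0.898483, -0.6755)–(-1.0572, -1.48056, -0.2804)  len=0.7035
  (v9,v14,v12) [-++] → (-1.0572, -1.48056, -0.2804)–(-1.0572, -1.89373, 0)  len=0.4993

Chained into 2 loop(s):
  loop 1: 6 segments, perimeter = 3.7567
  loop 2: 6 segments, perimeter = 3.7567
Total perimeter = 7.513

loops=2 perimeter=7.513


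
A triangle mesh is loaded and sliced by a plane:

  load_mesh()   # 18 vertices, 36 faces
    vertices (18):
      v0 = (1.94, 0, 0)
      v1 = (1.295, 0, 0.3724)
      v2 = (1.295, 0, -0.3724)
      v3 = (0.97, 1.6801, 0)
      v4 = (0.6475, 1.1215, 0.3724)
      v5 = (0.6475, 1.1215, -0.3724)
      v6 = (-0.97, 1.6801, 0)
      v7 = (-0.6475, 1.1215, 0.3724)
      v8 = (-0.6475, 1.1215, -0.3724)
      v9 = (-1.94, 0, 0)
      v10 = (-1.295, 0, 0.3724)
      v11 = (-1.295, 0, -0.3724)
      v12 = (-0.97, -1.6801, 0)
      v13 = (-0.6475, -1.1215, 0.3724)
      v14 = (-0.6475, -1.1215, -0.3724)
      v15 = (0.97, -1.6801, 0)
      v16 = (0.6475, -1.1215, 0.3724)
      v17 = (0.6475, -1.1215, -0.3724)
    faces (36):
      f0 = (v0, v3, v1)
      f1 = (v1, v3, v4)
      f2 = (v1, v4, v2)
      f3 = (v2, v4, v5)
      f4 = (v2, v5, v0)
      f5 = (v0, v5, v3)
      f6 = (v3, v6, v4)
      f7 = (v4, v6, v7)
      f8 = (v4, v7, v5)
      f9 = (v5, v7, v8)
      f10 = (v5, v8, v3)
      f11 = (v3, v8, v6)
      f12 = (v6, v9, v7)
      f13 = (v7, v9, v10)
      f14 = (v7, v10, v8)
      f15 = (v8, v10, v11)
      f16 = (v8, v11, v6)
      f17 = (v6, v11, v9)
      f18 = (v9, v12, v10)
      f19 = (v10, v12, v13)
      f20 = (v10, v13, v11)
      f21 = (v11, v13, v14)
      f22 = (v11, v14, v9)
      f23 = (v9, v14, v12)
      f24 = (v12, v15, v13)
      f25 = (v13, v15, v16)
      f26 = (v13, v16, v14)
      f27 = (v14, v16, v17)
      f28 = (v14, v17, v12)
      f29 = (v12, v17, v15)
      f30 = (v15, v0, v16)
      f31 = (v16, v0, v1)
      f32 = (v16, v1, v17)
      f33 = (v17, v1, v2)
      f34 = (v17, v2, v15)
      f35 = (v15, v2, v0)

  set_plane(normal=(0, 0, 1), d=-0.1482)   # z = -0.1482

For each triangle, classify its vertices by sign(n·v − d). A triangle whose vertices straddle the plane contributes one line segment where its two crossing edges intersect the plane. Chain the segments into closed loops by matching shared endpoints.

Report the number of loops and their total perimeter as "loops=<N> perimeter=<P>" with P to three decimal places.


loops=2 perimeter=17.870

Straddling triangles (24 of 36):
  (v1,v4,v2) [++-] → (1.10009, 0.337594, -0.1482)–(1.295, 0, -0.1482)  len=0.3898
  (v2,v4,v5) [-+-] → (1.10009, 0.337594, -0.1482)–(0.6475, 1.1215, -0.1482)  len=0.9052
  (v2,v5,v0) [--+] → (1.42564, 0.446311, -0.1482)–(1.68332, 0, -0.1482)  len=0.5154
  (v0,v5,v3) [+-+] → (1.42564, 0.446311, -0.1482)–(0.841658, 1.4578, -0.1482)  len=1.1680
  (v4,v7,v5) [++-] → (0.257679, 1.1215, -0.1482)–(0.6475, 1.1215, -0.1482)  len=0.3898
  (v5,v7,v8) [-+-] → (0.257679, 1.1215, -0.1482)–(-0.6475, 1.1215, -0.1482)  len=0.9052
  (v5,v8,v3) [--+] → (0.326301, 1.4578, -0.1482)–(0.841658, 1.4578, -0.1482)  len=0.5154
  (v3,v8,v6) [+-+] → (0.326301, 1.4578, -0.1482)–(-0.841658, 1.4578, -0.1482)  len=1.1680
  (v7,v10,v8) [++-] → (-0.842411, 0.783906, -0.1482)–(-0.6475, 1.1215, -0.1482)  len=0.3898
  (v8,v10,v11) [-+-] → (-0.842411, 0.783906, -0.1482)–(-1.295, 0, -0.1482)  len=0.9052
  (v8,v11,v6) [--+] → (-1.09934, 1.01149, -0.1482)–(-0.841658, 1.4578, -0.1482)  len=0.5154
  (v6,v11,v9) [+-+] → (-1.09934, 1.01149, -0.1482)–(-1.68332, 0, -0.1482)  len=1.1680
  (v10,v13,v11) [++-] → (-1.10009, -0.337594, -0.1482)–(-1.295, 0, -0.1482)  len=0.3898
  (v11,v13,v14) [-+-] → (-1.10009, -0.337594, -0.1482)–(-0.6475, -1.1215, -0.1482)  len=0.9052
  (v11,v14,v9) [--+] → (-1.42564, -0.446311, -0.1482)–(-1.68332, 0, -0.1482)  len=0.5154
  (v9,v14,v12) [+-+] → (-1.42564, -0.446311, -0.1482)–(-0.841658, -1.4578, -0.1482)  len=1.1680
  (v13,v16,v14) [++-] → (-0.257679, -1.1215, -0.1482)–(-0.6475, -1.1215, -0.1482)  len=0.3898
  (v14,v16,v17) [-+-] → (-0.257679, -1.1215, -0.1482)–(0.6475, -1.1215, -0.1482)  len=0.9052
  (v14,v17,v12) [--+] → (-0.326301, -1.4578, -0.1482)–(-0.841658, -1.4578, -0.1482)  len=0.5154
  (v12,v17,v15) [+-+] → (-0.326301, -1.4578, -0.1482)–(0.841658, -1.4578, -0.1482)  len=1.1680
  (v16,v1,v17) [++-] → (0.842411, -0.783906, -0.1482)–(0.6475, -1.1215, -0.1482)  len=0.3898
  (v17,v1,v2) [-+-] → (0.842411, -0.783906, -0.1482)–(1.295, 0, -0.1482)  len=0.9052
  (v17,v2,v15) [--+] → (1.09934, -1.01149, -0.1482)–(0.841658, -1.4578, -0.1482)  len=0.5154
  (v15,v2,v0) [+-+] → (1.09934, -1.01149, -0.1482)–(1.68332, 0, -0.1482)  len=1.1680

Chained into 2 loop(s):
  loop 1: 12 segments, perimeter = 7.7700
  loop 2: 12 segments, perimeter = 10.0999
Total perimeter = 17.870


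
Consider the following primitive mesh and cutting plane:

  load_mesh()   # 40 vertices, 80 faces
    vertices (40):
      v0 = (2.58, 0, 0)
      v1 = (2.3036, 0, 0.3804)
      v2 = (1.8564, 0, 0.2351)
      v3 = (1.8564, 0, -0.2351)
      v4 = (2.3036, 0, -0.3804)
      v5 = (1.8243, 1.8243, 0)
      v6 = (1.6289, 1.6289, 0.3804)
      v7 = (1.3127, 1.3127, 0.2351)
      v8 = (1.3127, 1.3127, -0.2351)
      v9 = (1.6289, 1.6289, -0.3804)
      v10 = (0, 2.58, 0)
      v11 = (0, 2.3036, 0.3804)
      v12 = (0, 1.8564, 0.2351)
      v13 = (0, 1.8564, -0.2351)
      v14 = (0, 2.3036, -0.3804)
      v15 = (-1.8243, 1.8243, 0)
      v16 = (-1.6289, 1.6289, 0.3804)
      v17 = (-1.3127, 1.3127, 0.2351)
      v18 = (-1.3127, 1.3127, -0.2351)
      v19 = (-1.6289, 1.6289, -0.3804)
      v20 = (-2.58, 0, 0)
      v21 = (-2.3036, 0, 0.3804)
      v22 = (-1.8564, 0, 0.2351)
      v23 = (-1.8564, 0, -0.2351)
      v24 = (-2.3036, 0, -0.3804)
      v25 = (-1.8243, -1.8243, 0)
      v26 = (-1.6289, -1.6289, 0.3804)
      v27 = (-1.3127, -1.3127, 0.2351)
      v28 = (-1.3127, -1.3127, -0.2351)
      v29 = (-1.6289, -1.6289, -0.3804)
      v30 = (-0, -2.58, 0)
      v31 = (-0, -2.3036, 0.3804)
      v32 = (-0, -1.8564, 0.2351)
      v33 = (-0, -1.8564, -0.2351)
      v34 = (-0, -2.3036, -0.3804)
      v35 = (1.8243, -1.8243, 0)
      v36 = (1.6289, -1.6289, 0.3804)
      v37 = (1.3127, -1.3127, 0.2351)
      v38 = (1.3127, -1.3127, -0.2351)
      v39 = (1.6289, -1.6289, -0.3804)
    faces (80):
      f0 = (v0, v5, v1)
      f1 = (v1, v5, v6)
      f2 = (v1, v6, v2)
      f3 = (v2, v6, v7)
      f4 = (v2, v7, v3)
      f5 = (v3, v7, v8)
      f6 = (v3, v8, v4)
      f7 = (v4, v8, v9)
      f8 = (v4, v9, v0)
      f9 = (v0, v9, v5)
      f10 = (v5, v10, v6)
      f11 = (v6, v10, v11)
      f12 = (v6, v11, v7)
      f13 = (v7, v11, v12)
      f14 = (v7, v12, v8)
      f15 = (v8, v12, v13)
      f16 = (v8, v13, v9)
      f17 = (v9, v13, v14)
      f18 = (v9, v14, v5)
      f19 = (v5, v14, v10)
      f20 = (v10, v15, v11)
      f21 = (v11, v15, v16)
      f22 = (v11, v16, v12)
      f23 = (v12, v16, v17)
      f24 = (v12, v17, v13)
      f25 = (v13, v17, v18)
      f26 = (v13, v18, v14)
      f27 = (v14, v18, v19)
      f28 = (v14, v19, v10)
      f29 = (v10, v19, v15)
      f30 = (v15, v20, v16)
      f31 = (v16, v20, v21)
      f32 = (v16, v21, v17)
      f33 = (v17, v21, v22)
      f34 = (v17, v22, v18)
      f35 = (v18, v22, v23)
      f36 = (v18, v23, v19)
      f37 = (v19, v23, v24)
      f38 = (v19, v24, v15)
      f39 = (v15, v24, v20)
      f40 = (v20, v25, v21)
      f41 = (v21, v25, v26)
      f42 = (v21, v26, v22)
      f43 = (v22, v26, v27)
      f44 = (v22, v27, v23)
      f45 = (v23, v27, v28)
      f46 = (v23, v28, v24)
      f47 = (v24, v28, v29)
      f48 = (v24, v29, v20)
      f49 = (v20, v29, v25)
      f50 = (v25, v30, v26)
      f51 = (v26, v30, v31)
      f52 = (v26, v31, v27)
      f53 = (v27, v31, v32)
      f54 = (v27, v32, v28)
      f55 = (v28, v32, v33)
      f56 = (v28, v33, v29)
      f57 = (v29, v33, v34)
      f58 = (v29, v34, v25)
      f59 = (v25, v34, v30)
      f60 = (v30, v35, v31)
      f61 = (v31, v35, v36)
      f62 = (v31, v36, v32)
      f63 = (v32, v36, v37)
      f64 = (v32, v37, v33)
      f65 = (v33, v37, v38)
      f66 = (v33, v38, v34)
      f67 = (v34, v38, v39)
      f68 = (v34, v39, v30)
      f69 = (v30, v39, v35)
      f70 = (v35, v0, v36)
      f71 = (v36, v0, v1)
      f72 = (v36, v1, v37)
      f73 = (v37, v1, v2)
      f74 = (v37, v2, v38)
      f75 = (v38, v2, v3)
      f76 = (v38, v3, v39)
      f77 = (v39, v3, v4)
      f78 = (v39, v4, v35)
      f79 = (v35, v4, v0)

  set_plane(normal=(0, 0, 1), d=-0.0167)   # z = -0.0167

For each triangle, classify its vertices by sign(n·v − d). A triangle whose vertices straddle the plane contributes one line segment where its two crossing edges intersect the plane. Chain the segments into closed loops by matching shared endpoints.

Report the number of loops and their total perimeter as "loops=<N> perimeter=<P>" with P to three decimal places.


loops=2 perimeter=27.089

Straddling triangles (32 of 80):
  (v2,v7,v3) [++-] → (1.60386, 0.609727, -0.0167)–(1.8564, 0, -0.0167)  len=0.6600
  (v3,v7,v8) [-+-] → (1.60386, 0.609727, -0.0167)–(1.3127, 1.3127, -0.0167)  len=0.7609
  (v4,v9,v0) [--+] → (2.53825, 0.0715106, -0.0167)–(2.56787, 0, -0.0167)  len=0.0774
  (v0,v9,v5) [+-+] → (2.53825, 0.0715106, -0.0167)–(1.81572, 1.81572, -0.0167)  len=1.8879
  (v7,v12,v8) [++-] → (0.702973, 1.56524, -0.0167)–(1.3127, 1.3127, -0.0167)  len=0.6600
  (v8,v12,v13) [-+-] → (0.702973, 1.56524, -0.0167)–(0, 1.8564, -0.0167)  len=0.7609
  (v9,v14,v5) [--+] → (1.74421, 1.84534, -0.0167)–(1.81572, 1.81572, -0.0167)  len=0.0774
  (v5,v14,v10) [+-+] → (1.74421, 1.84534, -0.0167)–(0, 2.56787, -0.0167)  len=1.8879
  (v12,v17,v13) [++-] → (-0.609727, 1.60386, -0.0167)–(0, 1.8564, -0.0167)  len=0.6600
  (v13,v17,v18) [-+-] → (-0.609727, 1.60386, -0.0167)–(-1.3127, 1.3127, -0.0167)  len=0.7609
  (v14,v19,v10) [--+] → (-0.0715106, 2.53825, -0.0167)–(0, 2.56787, -0.0167)  len=0.0774
  (v10,v19,v15) [+-+] → (-0.0715106, 2.53825, -0.0167)–(-1.81572, 1.81572, -0.0167)  len=1.8879
  (v17,v22,v18) [++-] → (-1.56524, 0.702973, -0.0167)–(-1.3127, 1.3127, -0.0167)  len=0.6600
  (v18,v22,v23) [-+-] → (-1.56524, 0.702973, -0.0167)–(-1.8564, 0, -0.0167)  len=0.7609
  (v19,v24,v15) [--+] → (-1.84534, 1.74421, -0.0167)–(-1.81572, 1.81572, -0.0167)  len=0.0774
  (v15,v24,v20) [+-+] → (-1.84534, 1.74421, -0.0167)–(-2.56787, 0, -0.0167)  len=1.8879
  (v22,v27,v23) [++-] → (-1.60386, -0.609727, -0.0167)–(-1.8564, 0, -0.0167)  len=0.6600
  (v23,v27,v28) [-+-] → (-1.60386, -0.609727, -0.0167)–(-1.3127, -1.3127, -0.0167)  len=0.7609
  (v24,v29,v20) [--+] → (-2.53825, -0.0715106, -0.0167)–(-2.56787, 0, -0.0167)  len=0.0774
  (v20,v29,v25) [+-+] → (-2.53825, -0.0715106, -0.0167)–(-1.81572, -1.81572, -0.0167)  len=1.8879
  (v27,v32,v28) [++-] → (-0.702973, -1.56524, -0.0167)–(-1.3127, -1.3127, -0.0167)  len=0.6600
  (v28,v32,v33) [-+-] → (-0.702973, -1.56524, -0.0167)–(0, -1.8564, -0.0167)  len=0.7609
  (v29,v34,v25) [--+] → (-1.74421, -1.84534, -0.0167)–(-1.81572, -1.81572, -0.0167)  len=0.0774
  (v25,v34,v30) [+-+] → (-1.74421, -1.84534, -0.0167)–(0, -2.56787, -0.0167)  len=1.8879
  (v32,v37,v33) [++-] → (0.609727, -1.60386, -0.0167)–(0, -1.8564, -0.0167)  len=0.6600
  (v33,v37,v38) [-+-] → (0.609727, -1.60386, -0.0167)–(1.3127, -1.3127, -0.0167)  len=0.7609
  (v34,v39,v30) [--+] → (0.0715106, -2.53825, -0.0167)–(0, -2.56787, -0.0167)  len=0.0774
  (v30,v39,v35) [+-+] → (0.0715106, -2.53825, -0.0167)–(1.81572, -1.81572, -0.0167)  len=1.8879
  (v37,v2,v38) [++-] → (1.56524, -0.702973, -0.0167)–(1.3127, -1.3127, -0.0167)  len=0.6600
  (v38,v2,v3) [-+-] → (1.56524, -0.702973, -0.0167)–(1.8564, 0, -0.0167)  len=0.7609
  (v39,v4,v35) [--+] → (1.84534, -1.74421, -0.0167)–(1.81572, -1.81572, -0.0167)  len=0.0774
  (v35,v4,v0) [+-+] → (1.84534, -1.74421, -0.0167)–(2.56787, 0, -0.0167)  len=1.8879

Chained into 2 loop(s):
  loop 1: 16 segments, perimeter = 11.3667
  loop 2: 16 segments, perimeter = 15.7227
Total perimeter = 27.089


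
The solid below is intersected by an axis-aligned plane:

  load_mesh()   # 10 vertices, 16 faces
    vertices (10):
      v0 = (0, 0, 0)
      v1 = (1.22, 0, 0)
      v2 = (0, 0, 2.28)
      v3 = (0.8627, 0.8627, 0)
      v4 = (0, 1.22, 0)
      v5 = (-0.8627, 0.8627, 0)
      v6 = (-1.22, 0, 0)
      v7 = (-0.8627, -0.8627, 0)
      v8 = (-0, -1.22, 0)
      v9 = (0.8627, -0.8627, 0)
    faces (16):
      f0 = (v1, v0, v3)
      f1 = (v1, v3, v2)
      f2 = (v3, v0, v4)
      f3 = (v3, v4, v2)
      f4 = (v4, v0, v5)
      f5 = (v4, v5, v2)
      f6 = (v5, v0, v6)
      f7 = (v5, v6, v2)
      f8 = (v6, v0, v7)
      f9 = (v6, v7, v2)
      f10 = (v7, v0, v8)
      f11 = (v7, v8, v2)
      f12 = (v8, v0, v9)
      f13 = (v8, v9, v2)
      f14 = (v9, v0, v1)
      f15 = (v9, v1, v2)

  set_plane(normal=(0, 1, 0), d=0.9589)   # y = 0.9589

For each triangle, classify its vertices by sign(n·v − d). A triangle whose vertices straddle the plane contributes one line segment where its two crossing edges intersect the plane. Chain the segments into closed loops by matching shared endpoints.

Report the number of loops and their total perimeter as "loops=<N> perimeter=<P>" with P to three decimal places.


loops=1 perimeter=2.855

Straddling triangles (4 of 16):
  (v3,v0,v4) [--+] → (0, 0.9589, 0)–(0.630425, 0.9589, 0)  len=0.6304
  (v3,v4,v2) [-+-] → (0.630425, 0.9589, 0)–(0, 0.9589, 0.487957)  len=0.7972
  (v4,v0,v5) [+--] → (0, 0.9589, 0)–(-0.630425, 0.9589, 0)  len=0.6304
  (v4,v5,v2) [+--] → (-0.630425, 0.9589, 0)–(0, 0.9589, 0.487957)  len=0.7972

Chained into 1 loop(s):
  loop 1: 4 segments, perimeter = 2.8553
Total perimeter = 2.855


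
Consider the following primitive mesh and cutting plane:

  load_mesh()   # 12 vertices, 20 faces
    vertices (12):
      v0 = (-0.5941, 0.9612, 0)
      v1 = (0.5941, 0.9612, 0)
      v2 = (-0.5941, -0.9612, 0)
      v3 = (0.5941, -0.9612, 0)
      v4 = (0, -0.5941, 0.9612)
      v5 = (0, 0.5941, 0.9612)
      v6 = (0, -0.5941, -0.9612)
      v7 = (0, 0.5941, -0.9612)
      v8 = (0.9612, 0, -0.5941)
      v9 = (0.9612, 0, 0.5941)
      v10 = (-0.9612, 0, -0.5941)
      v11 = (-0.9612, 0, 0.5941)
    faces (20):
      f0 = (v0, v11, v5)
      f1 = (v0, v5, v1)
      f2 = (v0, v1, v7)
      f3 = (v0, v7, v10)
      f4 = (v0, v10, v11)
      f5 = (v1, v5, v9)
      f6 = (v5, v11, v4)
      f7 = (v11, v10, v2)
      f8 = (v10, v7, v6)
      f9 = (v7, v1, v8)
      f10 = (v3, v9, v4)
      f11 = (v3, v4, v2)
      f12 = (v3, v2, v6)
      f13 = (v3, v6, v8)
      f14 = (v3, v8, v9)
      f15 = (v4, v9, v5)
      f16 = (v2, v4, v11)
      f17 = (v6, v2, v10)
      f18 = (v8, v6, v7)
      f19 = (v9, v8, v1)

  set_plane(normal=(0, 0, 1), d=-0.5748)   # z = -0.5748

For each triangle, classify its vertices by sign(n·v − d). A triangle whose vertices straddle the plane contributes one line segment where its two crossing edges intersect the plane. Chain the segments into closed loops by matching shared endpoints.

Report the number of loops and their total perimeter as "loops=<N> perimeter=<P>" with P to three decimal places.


loops=1 perimeter=5.108

Straddling triangles (10 of 20):
  (v0,v1,v7) [++-] → (0.238827, 0.741673, -0.5748)–(-0.238827, 0.741673, -0.5748)  len=0.4777
  (v0,v7,v10) [+--] → (-0.238827, 0.741673, -0.5748)–(-0.949274, 0.0312257, -0.5748)  len=1.0047
  (v0,v10,v11) [+-+] → (-0.949274, 0.0312257, -0.5748)–(-0.9612, 0, -0.5748)  len=0.0334
  (v11,v10,v2) [+-+] → (-0.9612, 0, -0.5748)–(-0.949274, -0.0312257, -0.5748)  len=0.0334
  (v7,v1,v8) [-+-] → (0.238827, 0.741673, -0.5748)–(0.949274, 0.0312257, -0.5748)  len=1.0047
  (v3,v2,v6) [++-] → (-0.238827, -0.741673, -0.5748)–(0.238827, -0.741673, -0.5748)  len=0.4777
  (v3,v6,v8) [+--] → (0.238827, -0.741673, -0.5748)–(0.949274, -0.0312257, -0.5748)  len=1.0047
  (v3,v8,v9) [+-+] → (0.949274, -0.0312257, -0.5748)–(0.9612, 0, -0.5748)  len=0.0334
  (v6,v2,v10) [-+-] → (-0.238827, -0.741673, -0.5748)–(-0.949274, -0.0312257, -0.5748)  len=1.0047
  (v9,v8,v1) [+-+] → (0.9612, 0, -0.5748)–(0.949274, 0.0312257, -0.5748)  len=0.0334

Chained into 1 loop(s):
  loop 1: 10 segments, perimeter = 5.1079
Total perimeter = 5.108
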